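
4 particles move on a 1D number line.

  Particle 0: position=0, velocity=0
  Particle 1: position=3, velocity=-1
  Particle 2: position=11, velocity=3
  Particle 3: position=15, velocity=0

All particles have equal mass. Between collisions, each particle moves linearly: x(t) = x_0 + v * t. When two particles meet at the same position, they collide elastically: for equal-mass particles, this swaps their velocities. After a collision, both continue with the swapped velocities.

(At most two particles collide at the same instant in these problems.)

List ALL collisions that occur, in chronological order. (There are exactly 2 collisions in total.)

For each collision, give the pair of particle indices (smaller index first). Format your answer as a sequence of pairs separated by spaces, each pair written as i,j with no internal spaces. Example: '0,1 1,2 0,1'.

Collision at t=4/3: particles 2 and 3 swap velocities; positions: p0=0 p1=5/3 p2=15 p3=15; velocities now: v0=0 v1=-1 v2=0 v3=3
Collision at t=3: particles 0 and 1 swap velocities; positions: p0=0 p1=0 p2=15 p3=20; velocities now: v0=-1 v1=0 v2=0 v3=3

Answer: 2,3 0,1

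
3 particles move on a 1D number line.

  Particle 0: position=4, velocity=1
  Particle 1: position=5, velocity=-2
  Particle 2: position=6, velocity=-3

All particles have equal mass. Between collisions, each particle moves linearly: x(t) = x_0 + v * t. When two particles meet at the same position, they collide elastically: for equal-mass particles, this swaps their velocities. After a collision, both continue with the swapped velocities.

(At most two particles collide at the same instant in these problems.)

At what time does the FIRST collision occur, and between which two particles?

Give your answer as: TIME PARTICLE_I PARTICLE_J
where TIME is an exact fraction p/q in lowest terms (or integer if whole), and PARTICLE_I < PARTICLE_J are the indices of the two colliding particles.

Answer: 1/3 0 1

Derivation:
Pair (0,1): pos 4,5 vel 1,-2 -> gap=1, closing at 3/unit, collide at t=1/3
Pair (1,2): pos 5,6 vel -2,-3 -> gap=1, closing at 1/unit, collide at t=1
Earliest collision: t=1/3 between 0 and 1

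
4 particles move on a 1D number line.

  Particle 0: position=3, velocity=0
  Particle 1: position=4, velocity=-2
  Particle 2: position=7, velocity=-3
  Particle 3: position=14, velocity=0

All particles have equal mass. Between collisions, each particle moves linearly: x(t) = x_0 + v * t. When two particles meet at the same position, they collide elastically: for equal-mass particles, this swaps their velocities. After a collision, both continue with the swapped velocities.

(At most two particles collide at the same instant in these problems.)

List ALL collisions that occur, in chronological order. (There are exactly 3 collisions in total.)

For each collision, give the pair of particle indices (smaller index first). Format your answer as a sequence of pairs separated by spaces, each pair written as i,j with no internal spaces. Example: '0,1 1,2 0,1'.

Collision at t=1/2: particles 0 and 1 swap velocities; positions: p0=3 p1=3 p2=11/2 p3=14; velocities now: v0=-2 v1=0 v2=-3 v3=0
Collision at t=4/3: particles 1 and 2 swap velocities; positions: p0=4/3 p1=3 p2=3 p3=14; velocities now: v0=-2 v1=-3 v2=0 v3=0
Collision at t=3: particles 0 and 1 swap velocities; positions: p0=-2 p1=-2 p2=3 p3=14; velocities now: v0=-3 v1=-2 v2=0 v3=0

Answer: 0,1 1,2 0,1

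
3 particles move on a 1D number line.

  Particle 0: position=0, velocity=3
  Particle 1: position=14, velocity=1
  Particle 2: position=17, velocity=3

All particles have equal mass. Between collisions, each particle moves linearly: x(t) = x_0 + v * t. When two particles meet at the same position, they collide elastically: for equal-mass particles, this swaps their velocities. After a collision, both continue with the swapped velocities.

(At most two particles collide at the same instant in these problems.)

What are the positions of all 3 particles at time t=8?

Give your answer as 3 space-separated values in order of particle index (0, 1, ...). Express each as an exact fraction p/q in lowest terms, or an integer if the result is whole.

Answer: 22 24 41

Derivation:
Collision at t=7: particles 0 and 1 swap velocities; positions: p0=21 p1=21 p2=38; velocities now: v0=1 v1=3 v2=3
Advance to t=8 (no further collisions before then); velocities: v0=1 v1=3 v2=3; positions = 22 24 41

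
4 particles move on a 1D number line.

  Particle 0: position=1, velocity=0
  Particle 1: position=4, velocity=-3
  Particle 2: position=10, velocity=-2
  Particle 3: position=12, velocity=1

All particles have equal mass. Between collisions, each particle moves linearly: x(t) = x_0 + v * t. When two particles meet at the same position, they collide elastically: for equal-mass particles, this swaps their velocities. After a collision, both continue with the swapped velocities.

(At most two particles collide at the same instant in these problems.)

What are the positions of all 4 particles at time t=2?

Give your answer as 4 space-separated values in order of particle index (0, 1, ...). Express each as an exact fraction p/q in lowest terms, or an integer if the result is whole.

Answer: -2 1 6 14

Derivation:
Collision at t=1: particles 0 and 1 swap velocities; positions: p0=1 p1=1 p2=8 p3=13; velocities now: v0=-3 v1=0 v2=-2 v3=1
Advance to t=2 (no further collisions before then); velocities: v0=-3 v1=0 v2=-2 v3=1; positions = -2 1 6 14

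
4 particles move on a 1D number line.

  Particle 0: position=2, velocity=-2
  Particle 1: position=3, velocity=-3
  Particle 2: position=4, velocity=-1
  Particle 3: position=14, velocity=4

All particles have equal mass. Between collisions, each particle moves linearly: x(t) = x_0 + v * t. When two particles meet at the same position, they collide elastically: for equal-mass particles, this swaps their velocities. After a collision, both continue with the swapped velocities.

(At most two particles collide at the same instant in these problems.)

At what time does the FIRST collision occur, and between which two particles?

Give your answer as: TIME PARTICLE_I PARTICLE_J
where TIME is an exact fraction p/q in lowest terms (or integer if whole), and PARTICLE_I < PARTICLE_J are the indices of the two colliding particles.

Pair (0,1): pos 2,3 vel -2,-3 -> gap=1, closing at 1/unit, collide at t=1
Pair (1,2): pos 3,4 vel -3,-1 -> not approaching (rel speed -2 <= 0)
Pair (2,3): pos 4,14 vel -1,4 -> not approaching (rel speed -5 <= 0)
Earliest collision: t=1 between 0 and 1

Answer: 1 0 1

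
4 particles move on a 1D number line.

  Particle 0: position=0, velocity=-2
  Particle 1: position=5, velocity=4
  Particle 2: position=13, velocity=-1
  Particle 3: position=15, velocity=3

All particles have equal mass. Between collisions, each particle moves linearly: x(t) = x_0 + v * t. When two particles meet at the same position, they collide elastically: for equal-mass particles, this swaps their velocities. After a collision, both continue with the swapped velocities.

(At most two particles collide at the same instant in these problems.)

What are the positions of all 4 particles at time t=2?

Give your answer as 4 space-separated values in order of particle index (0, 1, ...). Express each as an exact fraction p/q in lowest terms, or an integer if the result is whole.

Collision at t=8/5: particles 1 and 2 swap velocities; positions: p0=-16/5 p1=57/5 p2=57/5 p3=99/5; velocities now: v0=-2 v1=-1 v2=4 v3=3
Advance to t=2 (no further collisions before then); velocities: v0=-2 v1=-1 v2=4 v3=3; positions = -4 11 13 21

Answer: -4 11 13 21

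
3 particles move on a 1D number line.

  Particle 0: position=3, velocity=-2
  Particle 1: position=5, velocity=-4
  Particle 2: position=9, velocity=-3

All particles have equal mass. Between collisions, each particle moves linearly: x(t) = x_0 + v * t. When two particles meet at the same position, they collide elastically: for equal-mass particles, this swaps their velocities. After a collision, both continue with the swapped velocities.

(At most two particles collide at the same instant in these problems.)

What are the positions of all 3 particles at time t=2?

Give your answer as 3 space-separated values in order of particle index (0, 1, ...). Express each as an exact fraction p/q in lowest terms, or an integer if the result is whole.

Collision at t=1: particles 0 and 1 swap velocities; positions: p0=1 p1=1 p2=6; velocities now: v0=-4 v1=-2 v2=-3
Advance to t=2 (no further collisions before then); velocities: v0=-4 v1=-2 v2=-3; positions = -3 -1 3

Answer: -3 -1 3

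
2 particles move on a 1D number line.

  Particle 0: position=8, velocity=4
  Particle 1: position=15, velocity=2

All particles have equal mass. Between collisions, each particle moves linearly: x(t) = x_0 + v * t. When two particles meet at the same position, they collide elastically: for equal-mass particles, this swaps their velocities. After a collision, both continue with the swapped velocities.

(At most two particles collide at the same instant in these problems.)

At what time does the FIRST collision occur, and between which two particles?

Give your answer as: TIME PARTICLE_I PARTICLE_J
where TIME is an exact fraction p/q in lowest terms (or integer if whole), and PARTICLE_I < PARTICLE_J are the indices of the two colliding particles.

Pair (0,1): pos 8,15 vel 4,2 -> gap=7, closing at 2/unit, collide at t=7/2
Earliest collision: t=7/2 between 0 and 1

Answer: 7/2 0 1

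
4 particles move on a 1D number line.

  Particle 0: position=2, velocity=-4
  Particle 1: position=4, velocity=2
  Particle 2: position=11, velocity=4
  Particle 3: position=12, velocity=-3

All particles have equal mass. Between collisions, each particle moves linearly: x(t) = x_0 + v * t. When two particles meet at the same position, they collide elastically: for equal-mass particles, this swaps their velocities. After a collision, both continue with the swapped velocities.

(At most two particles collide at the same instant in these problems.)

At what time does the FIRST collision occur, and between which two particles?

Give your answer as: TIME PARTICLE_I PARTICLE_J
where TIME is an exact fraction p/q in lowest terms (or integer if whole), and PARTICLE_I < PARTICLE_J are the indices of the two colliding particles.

Answer: 1/7 2 3

Derivation:
Pair (0,1): pos 2,4 vel -4,2 -> not approaching (rel speed -6 <= 0)
Pair (1,2): pos 4,11 vel 2,4 -> not approaching (rel speed -2 <= 0)
Pair (2,3): pos 11,12 vel 4,-3 -> gap=1, closing at 7/unit, collide at t=1/7
Earliest collision: t=1/7 between 2 and 3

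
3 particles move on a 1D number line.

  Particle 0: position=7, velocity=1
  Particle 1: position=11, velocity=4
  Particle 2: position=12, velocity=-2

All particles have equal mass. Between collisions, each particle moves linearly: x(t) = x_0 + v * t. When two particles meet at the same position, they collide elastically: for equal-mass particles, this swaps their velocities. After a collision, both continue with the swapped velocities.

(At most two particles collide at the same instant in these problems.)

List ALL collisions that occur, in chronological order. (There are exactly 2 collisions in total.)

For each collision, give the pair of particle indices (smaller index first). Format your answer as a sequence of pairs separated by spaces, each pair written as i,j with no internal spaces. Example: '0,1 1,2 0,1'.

Answer: 1,2 0,1

Derivation:
Collision at t=1/6: particles 1 and 2 swap velocities; positions: p0=43/6 p1=35/3 p2=35/3; velocities now: v0=1 v1=-2 v2=4
Collision at t=5/3: particles 0 and 1 swap velocities; positions: p0=26/3 p1=26/3 p2=53/3; velocities now: v0=-2 v1=1 v2=4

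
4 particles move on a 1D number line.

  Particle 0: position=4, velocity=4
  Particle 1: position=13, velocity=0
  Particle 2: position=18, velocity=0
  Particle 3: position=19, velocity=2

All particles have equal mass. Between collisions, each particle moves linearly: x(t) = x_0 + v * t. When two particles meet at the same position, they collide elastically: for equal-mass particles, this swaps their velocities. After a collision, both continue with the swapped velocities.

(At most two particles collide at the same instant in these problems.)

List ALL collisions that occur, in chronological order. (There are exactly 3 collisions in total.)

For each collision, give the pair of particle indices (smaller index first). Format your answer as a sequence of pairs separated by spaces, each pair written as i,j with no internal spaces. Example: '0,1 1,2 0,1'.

Answer: 0,1 1,2 2,3

Derivation:
Collision at t=9/4: particles 0 and 1 swap velocities; positions: p0=13 p1=13 p2=18 p3=47/2; velocities now: v0=0 v1=4 v2=0 v3=2
Collision at t=7/2: particles 1 and 2 swap velocities; positions: p0=13 p1=18 p2=18 p3=26; velocities now: v0=0 v1=0 v2=4 v3=2
Collision at t=15/2: particles 2 and 3 swap velocities; positions: p0=13 p1=18 p2=34 p3=34; velocities now: v0=0 v1=0 v2=2 v3=4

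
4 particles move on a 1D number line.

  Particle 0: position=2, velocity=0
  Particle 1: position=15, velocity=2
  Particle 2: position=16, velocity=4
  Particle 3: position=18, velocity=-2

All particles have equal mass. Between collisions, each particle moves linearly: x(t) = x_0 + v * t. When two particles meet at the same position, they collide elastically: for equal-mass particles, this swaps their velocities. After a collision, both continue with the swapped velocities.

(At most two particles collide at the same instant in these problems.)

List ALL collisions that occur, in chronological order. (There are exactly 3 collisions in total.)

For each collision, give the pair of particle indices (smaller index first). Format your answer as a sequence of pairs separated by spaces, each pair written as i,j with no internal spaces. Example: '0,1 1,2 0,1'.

Collision at t=1/3: particles 2 and 3 swap velocities; positions: p0=2 p1=47/3 p2=52/3 p3=52/3; velocities now: v0=0 v1=2 v2=-2 v3=4
Collision at t=3/4: particles 1 and 2 swap velocities; positions: p0=2 p1=33/2 p2=33/2 p3=19; velocities now: v0=0 v1=-2 v2=2 v3=4
Collision at t=8: particles 0 and 1 swap velocities; positions: p0=2 p1=2 p2=31 p3=48; velocities now: v0=-2 v1=0 v2=2 v3=4

Answer: 2,3 1,2 0,1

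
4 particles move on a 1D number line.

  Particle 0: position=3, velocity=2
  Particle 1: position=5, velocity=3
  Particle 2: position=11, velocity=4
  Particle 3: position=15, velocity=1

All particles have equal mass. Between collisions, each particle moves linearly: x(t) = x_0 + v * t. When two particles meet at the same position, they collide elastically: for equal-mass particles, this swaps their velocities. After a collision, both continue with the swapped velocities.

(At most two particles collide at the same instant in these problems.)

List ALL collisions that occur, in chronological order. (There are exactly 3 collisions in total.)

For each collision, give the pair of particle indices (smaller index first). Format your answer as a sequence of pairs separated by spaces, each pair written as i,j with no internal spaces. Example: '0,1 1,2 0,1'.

Answer: 2,3 1,2 0,1

Derivation:
Collision at t=4/3: particles 2 and 3 swap velocities; positions: p0=17/3 p1=9 p2=49/3 p3=49/3; velocities now: v0=2 v1=3 v2=1 v3=4
Collision at t=5: particles 1 and 2 swap velocities; positions: p0=13 p1=20 p2=20 p3=31; velocities now: v0=2 v1=1 v2=3 v3=4
Collision at t=12: particles 0 and 1 swap velocities; positions: p0=27 p1=27 p2=41 p3=59; velocities now: v0=1 v1=2 v2=3 v3=4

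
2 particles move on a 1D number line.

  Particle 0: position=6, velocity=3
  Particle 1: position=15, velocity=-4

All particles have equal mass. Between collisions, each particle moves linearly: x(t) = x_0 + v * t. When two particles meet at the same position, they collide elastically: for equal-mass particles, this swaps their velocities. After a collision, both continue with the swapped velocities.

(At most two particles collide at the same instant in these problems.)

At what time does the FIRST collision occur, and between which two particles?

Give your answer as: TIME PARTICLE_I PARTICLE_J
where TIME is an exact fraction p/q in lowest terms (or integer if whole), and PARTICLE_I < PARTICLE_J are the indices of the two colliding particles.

Answer: 9/7 0 1

Derivation:
Pair (0,1): pos 6,15 vel 3,-4 -> gap=9, closing at 7/unit, collide at t=9/7
Earliest collision: t=9/7 between 0 and 1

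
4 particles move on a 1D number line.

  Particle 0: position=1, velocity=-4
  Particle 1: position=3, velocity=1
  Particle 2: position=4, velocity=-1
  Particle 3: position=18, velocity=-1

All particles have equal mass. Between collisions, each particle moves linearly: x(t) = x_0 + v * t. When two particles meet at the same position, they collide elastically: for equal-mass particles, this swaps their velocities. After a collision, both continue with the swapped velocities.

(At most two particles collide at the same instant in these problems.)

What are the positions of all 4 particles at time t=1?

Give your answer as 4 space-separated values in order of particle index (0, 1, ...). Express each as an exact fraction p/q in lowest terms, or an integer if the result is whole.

Collision at t=1/2: particles 1 and 2 swap velocities; positions: p0=-1 p1=7/2 p2=7/2 p3=35/2; velocities now: v0=-4 v1=-1 v2=1 v3=-1
Advance to t=1 (no further collisions before then); velocities: v0=-4 v1=-1 v2=1 v3=-1; positions = -3 3 4 17

Answer: -3 3 4 17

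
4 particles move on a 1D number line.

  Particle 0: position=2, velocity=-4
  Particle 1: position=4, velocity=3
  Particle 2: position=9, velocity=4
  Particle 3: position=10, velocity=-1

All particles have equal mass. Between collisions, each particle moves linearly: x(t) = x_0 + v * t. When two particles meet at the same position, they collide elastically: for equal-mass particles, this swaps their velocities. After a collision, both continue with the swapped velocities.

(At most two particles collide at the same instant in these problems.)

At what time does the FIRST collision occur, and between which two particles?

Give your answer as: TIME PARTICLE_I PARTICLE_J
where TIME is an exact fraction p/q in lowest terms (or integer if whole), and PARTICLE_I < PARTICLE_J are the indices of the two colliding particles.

Pair (0,1): pos 2,4 vel -4,3 -> not approaching (rel speed -7 <= 0)
Pair (1,2): pos 4,9 vel 3,4 -> not approaching (rel speed -1 <= 0)
Pair (2,3): pos 9,10 vel 4,-1 -> gap=1, closing at 5/unit, collide at t=1/5
Earliest collision: t=1/5 between 2 and 3

Answer: 1/5 2 3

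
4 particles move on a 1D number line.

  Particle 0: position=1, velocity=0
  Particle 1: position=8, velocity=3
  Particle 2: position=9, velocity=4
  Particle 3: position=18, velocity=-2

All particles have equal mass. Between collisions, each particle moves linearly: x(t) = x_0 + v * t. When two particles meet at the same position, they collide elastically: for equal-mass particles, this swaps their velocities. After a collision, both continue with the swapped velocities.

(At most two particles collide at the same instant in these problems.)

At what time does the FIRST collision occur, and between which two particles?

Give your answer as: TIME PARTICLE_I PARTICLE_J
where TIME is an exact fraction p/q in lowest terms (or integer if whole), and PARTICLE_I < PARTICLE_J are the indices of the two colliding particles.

Answer: 3/2 2 3

Derivation:
Pair (0,1): pos 1,8 vel 0,3 -> not approaching (rel speed -3 <= 0)
Pair (1,2): pos 8,9 vel 3,4 -> not approaching (rel speed -1 <= 0)
Pair (2,3): pos 9,18 vel 4,-2 -> gap=9, closing at 6/unit, collide at t=3/2
Earliest collision: t=3/2 between 2 and 3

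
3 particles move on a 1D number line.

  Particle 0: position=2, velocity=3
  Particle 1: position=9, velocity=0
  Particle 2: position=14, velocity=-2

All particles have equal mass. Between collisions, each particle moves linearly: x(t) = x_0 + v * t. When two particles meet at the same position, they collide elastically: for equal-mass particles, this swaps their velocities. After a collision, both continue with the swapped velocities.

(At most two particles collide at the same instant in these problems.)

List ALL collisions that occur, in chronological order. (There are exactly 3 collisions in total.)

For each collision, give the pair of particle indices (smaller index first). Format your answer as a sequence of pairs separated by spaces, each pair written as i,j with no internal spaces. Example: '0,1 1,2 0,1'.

Collision at t=7/3: particles 0 and 1 swap velocities; positions: p0=9 p1=9 p2=28/3; velocities now: v0=0 v1=3 v2=-2
Collision at t=12/5: particles 1 and 2 swap velocities; positions: p0=9 p1=46/5 p2=46/5; velocities now: v0=0 v1=-2 v2=3
Collision at t=5/2: particles 0 and 1 swap velocities; positions: p0=9 p1=9 p2=19/2; velocities now: v0=-2 v1=0 v2=3

Answer: 0,1 1,2 0,1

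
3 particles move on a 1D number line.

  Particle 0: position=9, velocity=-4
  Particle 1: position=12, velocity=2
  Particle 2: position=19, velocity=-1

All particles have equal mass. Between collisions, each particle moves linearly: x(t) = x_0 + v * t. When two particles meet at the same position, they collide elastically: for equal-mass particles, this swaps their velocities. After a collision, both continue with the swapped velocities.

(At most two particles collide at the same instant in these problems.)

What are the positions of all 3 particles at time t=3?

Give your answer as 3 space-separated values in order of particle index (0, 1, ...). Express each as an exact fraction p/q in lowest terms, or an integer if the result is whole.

Answer: -3 16 18

Derivation:
Collision at t=7/3: particles 1 and 2 swap velocities; positions: p0=-1/3 p1=50/3 p2=50/3; velocities now: v0=-4 v1=-1 v2=2
Advance to t=3 (no further collisions before then); velocities: v0=-4 v1=-1 v2=2; positions = -3 16 18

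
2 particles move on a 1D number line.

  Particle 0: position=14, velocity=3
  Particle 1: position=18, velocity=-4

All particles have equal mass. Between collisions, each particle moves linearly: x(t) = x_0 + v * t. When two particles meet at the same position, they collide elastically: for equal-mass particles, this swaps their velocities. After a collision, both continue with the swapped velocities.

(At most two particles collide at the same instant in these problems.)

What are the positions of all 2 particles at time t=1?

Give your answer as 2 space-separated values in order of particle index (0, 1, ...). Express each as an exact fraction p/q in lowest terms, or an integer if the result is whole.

Answer: 14 17

Derivation:
Collision at t=4/7: particles 0 and 1 swap velocities; positions: p0=110/7 p1=110/7; velocities now: v0=-4 v1=3
Advance to t=1 (no further collisions before then); velocities: v0=-4 v1=3; positions = 14 17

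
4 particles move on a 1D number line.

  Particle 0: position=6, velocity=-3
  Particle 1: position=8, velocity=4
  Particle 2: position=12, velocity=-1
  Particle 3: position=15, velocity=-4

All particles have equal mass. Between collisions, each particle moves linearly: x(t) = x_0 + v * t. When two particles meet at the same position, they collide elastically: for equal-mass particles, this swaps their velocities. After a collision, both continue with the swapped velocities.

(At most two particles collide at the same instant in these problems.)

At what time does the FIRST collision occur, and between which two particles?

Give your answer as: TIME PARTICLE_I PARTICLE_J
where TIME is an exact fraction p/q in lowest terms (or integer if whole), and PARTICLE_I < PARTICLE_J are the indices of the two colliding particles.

Answer: 4/5 1 2

Derivation:
Pair (0,1): pos 6,8 vel -3,4 -> not approaching (rel speed -7 <= 0)
Pair (1,2): pos 8,12 vel 4,-1 -> gap=4, closing at 5/unit, collide at t=4/5
Pair (2,3): pos 12,15 vel -1,-4 -> gap=3, closing at 3/unit, collide at t=1
Earliest collision: t=4/5 between 1 and 2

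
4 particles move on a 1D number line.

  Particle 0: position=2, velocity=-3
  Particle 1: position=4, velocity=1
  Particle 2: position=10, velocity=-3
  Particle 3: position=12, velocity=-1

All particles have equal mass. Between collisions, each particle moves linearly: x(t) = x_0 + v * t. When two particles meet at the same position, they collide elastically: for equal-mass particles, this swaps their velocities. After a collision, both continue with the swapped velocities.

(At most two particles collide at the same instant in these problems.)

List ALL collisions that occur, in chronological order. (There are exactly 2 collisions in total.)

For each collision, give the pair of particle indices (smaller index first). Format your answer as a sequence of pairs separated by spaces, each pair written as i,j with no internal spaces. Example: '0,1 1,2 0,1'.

Answer: 1,2 2,3

Derivation:
Collision at t=3/2: particles 1 and 2 swap velocities; positions: p0=-5/2 p1=11/2 p2=11/2 p3=21/2; velocities now: v0=-3 v1=-3 v2=1 v3=-1
Collision at t=4: particles 2 and 3 swap velocities; positions: p0=-10 p1=-2 p2=8 p3=8; velocities now: v0=-3 v1=-3 v2=-1 v3=1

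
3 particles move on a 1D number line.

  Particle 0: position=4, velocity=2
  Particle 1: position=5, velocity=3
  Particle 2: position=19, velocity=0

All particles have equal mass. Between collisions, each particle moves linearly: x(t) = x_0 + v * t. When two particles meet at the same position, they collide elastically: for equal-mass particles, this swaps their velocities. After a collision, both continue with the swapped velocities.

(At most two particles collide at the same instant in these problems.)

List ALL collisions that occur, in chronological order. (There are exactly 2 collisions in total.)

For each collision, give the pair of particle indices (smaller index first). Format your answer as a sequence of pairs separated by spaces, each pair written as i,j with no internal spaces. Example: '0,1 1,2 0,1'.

Collision at t=14/3: particles 1 and 2 swap velocities; positions: p0=40/3 p1=19 p2=19; velocities now: v0=2 v1=0 v2=3
Collision at t=15/2: particles 0 and 1 swap velocities; positions: p0=19 p1=19 p2=55/2; velocities now: v0=0 v1=2 v2=3

Answer: 1,2 0,1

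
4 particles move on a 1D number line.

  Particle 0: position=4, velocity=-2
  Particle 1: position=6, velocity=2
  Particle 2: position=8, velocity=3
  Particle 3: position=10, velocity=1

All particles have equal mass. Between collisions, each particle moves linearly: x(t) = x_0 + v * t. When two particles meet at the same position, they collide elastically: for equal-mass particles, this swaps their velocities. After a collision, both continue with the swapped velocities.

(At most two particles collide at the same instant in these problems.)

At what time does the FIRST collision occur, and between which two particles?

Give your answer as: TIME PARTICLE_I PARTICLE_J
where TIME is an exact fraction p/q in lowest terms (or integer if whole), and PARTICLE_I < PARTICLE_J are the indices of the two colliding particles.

Answer: 1 2 3

Derivation:
Pair (0,1): pos 4,6 vel -2,2 -> not approaching (rel speed -4 <= 0)
Pair (1,2): pos 6,8 vel 2,3 -> not approaching (rel speed -1 <= 0)
Pair (2,3): pos 8,10 vel 3,1 -> gap=2, closing at 2/unit, collide at t=1
Earliest collision: t=1 between 2 and 3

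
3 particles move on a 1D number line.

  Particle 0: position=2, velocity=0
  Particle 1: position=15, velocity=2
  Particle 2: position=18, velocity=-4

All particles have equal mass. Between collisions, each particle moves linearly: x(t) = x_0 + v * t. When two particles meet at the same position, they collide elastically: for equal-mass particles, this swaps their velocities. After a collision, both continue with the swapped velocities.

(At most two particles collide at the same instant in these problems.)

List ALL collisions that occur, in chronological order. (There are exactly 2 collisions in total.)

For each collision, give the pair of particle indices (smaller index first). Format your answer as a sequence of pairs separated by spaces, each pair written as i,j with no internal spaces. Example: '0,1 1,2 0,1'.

Answer: 1,2 0,1

Derivation:
Collision at t=1/2: particles 1 and 2 swap velocities; positions: p0=2 p1=16 p2=16; velocities now: v0=0 v1=-4 v2=2
Collision at t=4: particles 0 and 1 swap velocities; positions: p0=2 p1=2 p2=23; velocities now: v0=-4 v1=0 v2=2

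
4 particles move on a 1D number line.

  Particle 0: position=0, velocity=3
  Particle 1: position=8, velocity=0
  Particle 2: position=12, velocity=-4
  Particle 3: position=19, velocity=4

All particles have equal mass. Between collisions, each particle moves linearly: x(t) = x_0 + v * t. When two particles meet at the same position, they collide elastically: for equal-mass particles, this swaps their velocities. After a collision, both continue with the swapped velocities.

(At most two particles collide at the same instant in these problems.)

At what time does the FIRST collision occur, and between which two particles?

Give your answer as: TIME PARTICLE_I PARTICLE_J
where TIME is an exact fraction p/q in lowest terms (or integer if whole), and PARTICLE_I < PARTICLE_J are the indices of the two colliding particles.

Pair (0,1): pos 0,8 vel 3,0 -> gap=8, closing at 3/unit, collide at t=8/3
Pair (1,2): pos 8,12 vel 0,-4 -> gap=4, closing at 4/unit, collide at t=1
Pair (2,3): pos 12,19 vel -4,4 -> not approaching (rel speed -8 <= 0)
Earliest collision: t=1 between 1 and 2

Answer: 1 1 2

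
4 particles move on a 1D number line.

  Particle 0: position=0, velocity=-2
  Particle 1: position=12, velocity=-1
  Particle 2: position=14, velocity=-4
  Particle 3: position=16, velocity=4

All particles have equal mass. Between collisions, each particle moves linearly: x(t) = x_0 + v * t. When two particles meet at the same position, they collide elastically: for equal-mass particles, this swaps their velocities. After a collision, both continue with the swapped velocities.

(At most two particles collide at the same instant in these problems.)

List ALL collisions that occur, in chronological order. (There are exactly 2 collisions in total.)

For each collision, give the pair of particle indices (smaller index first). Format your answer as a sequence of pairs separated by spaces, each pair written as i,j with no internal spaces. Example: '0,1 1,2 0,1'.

Collision at t=2/3: particles 1 and 2 swap velocities; positions: p0=-4/3 p1=34/3 p2=34/3 p3=56/3; velocities now: v0=-2 v1=-4 v2=-1 v3=4
Collision at t=7: particles 0 and 1 swap velocities; positions: p0=-14 p1=-14 p2=5 p3=44; velocities now: v0=-4 v1=-2 v2=-1 v3=4

Answer: 1,2 0,1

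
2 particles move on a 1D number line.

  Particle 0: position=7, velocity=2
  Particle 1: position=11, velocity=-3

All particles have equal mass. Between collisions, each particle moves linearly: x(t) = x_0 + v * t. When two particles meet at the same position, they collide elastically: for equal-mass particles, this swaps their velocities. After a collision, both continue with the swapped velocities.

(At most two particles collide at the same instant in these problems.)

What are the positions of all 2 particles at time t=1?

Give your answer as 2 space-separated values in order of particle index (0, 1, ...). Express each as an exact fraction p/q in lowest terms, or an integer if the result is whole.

Collision at t=4/5: particles 0 and 1 swap velocities; positions: p0=43/5 p1=43/5; velocities now: v0=-3 v1=2
Advance to t=1 (no further collisions before then); velocities: v0=-3 v1=2; positions = 8 9

Answer: 8 9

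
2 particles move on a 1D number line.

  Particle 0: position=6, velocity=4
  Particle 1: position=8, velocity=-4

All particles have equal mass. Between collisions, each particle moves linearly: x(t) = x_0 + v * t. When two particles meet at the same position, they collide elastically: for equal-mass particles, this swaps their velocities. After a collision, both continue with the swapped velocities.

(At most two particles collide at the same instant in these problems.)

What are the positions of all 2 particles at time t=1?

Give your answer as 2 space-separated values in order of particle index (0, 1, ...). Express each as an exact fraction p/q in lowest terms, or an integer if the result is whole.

Collision at t=1/4: particles 0 and 1 swap velocities; positions: p0=7 p1=7; velocities now: v0=-4 v1=4
Advance to t=1 (no further collisions before then); velocities: v0=-4 v1=4; positions = 4 10

Answer: 4 10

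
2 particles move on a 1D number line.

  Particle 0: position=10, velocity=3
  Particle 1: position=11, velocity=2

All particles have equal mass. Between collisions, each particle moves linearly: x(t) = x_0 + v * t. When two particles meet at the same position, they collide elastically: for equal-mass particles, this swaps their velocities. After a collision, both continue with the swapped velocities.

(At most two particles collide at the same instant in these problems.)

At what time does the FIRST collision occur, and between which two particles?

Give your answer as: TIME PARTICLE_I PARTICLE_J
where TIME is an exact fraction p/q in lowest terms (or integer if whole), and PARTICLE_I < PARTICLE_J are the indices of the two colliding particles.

Pair (0,1): pos 10,11 vel 3,2 -> gap=1, closing at 1/unit, collide at t=1
Earliest collision: t=1 between 0 and 1

Answer: 1 0 1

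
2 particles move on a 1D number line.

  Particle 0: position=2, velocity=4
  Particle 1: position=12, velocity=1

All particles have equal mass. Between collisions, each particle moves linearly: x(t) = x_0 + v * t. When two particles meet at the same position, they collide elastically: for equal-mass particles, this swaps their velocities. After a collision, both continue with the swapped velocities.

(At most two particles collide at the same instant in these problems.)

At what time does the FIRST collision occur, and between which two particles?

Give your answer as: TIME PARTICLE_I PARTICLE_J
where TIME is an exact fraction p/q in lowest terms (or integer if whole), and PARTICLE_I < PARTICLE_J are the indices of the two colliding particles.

Answer: 10/3 0 1

Derivation:
Pair (0,1): pos 2,12 vel 4,1 -> gap=10, closing at 3/unit, collide at t=10/3
Earliest collision: t=10/3 between 0 and 1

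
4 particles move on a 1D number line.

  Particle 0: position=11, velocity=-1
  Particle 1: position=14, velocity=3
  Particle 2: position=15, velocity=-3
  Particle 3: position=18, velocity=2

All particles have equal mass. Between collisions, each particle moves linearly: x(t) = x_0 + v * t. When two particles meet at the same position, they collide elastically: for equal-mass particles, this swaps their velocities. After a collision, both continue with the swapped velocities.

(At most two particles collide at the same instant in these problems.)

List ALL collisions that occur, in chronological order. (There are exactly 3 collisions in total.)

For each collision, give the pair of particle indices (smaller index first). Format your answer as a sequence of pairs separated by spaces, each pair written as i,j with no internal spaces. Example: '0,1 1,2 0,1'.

Answer: 1,2 0,1 2,3

Derivation:
Collision at t=1/6: particles 1 and 2 swap velocities; positions: p0=65/6 p1=29/2 p2=29/2 p3=55/3; velocities now: v0=-1 v1=-3 v2=3 v3=2
Collision at t=2: particles 0 and 1 swap velocities; positions: p0=9 p1=9 p2=20 p3=22; velocities now: v0=-3 v1=-1 v2=3 v3=2
Collision at t=4: particles 2 and 3 swap velocities; positions: p0=3 p1=7 p2=26 p3=26; velocities now: v0=-3 v1=-1 v2=2 v3=3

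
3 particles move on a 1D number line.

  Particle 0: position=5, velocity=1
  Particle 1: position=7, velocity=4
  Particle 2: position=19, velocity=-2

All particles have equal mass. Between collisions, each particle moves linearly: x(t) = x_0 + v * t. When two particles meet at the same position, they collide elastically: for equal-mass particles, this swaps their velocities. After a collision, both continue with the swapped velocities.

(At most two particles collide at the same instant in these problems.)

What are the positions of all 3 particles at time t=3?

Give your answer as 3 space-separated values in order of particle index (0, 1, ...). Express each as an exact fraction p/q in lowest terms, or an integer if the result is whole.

Answer: 8 13 19

Derivation:
Collision at t=2: particles 1 and 2 swap velocities; positions: p0=7 p1=15 p2=15; velocities now: v0=1 v1=-2 v2=4
Advance to t=3 (no further collisions before then); velocities: v0=1 v1=-2 v2=4; positions = 8 13 19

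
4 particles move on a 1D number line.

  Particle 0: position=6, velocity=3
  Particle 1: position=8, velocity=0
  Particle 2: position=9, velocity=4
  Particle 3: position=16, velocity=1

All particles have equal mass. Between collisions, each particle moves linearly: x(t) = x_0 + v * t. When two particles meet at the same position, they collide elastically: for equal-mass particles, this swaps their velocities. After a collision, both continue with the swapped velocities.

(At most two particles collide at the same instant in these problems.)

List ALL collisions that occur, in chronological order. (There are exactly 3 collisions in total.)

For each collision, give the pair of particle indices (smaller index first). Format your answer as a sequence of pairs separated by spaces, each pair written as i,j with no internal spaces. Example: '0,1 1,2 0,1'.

Collision at t=2/3: particles 0 and 1 swap velocities; positions: p0=8 p1=8 p2=35/3 p3=50/3; velocities now: v0=0 v1=3 v2=4 v3=1
Collision at t=7/3: particles 2 and 3 swap velocities; positions: p0=8 p1=13 p2=55/3 p3=55/3; velocities now: v0=0 v1=3 v2=1 v3=4
Collision at t=5: particles 1 and 2 swap velocities; positions: p0=8 p1=21 p2=21 p3=29; velocities now: v0=0 v1=1 v2=3 v3=4

Answer: 0,1 2,3 1,2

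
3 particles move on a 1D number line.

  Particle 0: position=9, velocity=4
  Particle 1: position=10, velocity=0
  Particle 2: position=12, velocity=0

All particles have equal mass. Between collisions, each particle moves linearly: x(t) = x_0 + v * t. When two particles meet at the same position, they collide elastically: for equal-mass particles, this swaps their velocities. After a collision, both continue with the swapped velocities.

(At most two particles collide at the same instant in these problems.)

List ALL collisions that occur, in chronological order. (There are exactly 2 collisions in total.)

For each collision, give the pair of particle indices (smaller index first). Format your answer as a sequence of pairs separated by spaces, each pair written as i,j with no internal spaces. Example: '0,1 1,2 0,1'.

Collision at t=1/4: particles 0 and 1 swap velocities; positions: p0=10 p1=10 p2=12; velocities now: v0=0 v1=4 v2=0
Collision at t=3/4: particles 1 and 2 swap velocities; positions: p0=10 p1=12 p2=12; velocities now: v0=0 v1=0 v2=4

Answer: 0,1 1,2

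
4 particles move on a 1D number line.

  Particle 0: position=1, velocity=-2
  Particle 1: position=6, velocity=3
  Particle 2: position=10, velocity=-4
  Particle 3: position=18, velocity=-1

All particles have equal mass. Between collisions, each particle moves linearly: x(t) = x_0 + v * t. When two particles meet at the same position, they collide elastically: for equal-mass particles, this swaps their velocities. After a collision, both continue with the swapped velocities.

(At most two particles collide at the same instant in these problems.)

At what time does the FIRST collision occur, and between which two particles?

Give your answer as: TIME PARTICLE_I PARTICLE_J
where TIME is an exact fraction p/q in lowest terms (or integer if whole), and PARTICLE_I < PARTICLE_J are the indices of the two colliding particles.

Answer: 4/7 1 2

Derivation:
Pair (0,1): pos 1,6 vel -2,3 -> not approaching (rel speed -5 <= 0)
Pair (1,2): pos 6,10 vel 3,-4 -> gap=4, closing at 7/unit, collide at t=4/7
Pair (2,3): pos 10,18 vel -4,-1 -> not approaching (rel speed -3 <= 0)
Earliest collision: t=4/7 between 1 and 2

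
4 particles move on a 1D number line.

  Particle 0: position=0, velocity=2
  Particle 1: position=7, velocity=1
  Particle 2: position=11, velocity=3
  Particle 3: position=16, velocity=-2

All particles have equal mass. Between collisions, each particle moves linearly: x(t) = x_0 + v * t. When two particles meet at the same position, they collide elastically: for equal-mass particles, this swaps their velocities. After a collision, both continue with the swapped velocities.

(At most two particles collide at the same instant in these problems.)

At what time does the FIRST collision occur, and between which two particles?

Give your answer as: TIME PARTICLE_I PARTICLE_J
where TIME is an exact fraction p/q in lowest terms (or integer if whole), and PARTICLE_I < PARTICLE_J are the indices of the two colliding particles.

Answer: 1 2 3

Derivation:
Pair (0,1): pos 0,7 vel 2,1 -> gap=7, closing at 1/unit, collide at t=7
Pair (1,2): pos 7,11 vel 1,3 -> not approaching (rel speed -2 <= 0)
Pair (2,3): pos 11,16 vel 3,-2 -> gap=5, closing at 5/unit, collide at t=1
Earliest collision: t=1 between 2 and 3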